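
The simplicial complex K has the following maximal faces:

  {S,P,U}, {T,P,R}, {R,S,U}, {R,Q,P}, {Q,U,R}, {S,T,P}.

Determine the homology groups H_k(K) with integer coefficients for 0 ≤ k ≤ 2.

H_0 ≅ Z,  H_1 ≅ Z,  H_2 = 0.

Order the vertices as P < Q < R < S < T < U. Listing each simplex with vertices in this order, K has dimension 2 with simplices:

  0-simplices (6): P, Q, R, S, T, U
  1-simplices (12): PQ, PR, PS, PT, PU, QR, QU, RS, RT, RU, ST, SU
  2-simplices (6): PQR, PRT, PST, PSU, QRU, RSU

giving chain groups C_0 ≅ Z^6, C_1 ≅ Z^12, C_2 ≅ Z^6.

∂_1: C_1 → C_0 maps an edge to its endpoints' difference, ∂[p,q] = q − p. For instance
  ∂QR = R − Q.
This gives a 6×12 integer matrix of rank 5; reducing to Smith normal form yields diagonal entries (1,1,1,1,1).

Boundary ∂_2: C_2 → C_1 acts by ∂[p,q,r] = [q,r] − [p,r] + [p,q]. For instance
  ∂PSU = SU − PU + PS,
  ∂PRT = RT − PT + PR.
As a 12×6 matrix over Z this has rank 6, with invariant factors (1,1,1,1,1,1).

Now H_k = ker ∂_k / im ∂_{k+1}, so:

  H_0: rank C_0 − rank ∂_1 = 6 − 5 = 1, and the invariant factors of ∂_1 are all 1, so H_0 ≅ Z.
  H_1: rank ker ∂_1 − rank ∂_2 = (12 − 5) − 6 = 1, and the invariant factors of ∂_2 are all 1, so H_1 ≅ Z.
  H_2: rank ker ∂_2 − rank ∂_3 = (6 − 6) − 0 = 0, and there is no ∂_3, so H_2 ≅ 0.

As a check, the Euler characteristic is 6 − 12 + 6 = 0, which agrees with 1 − 1 + 0 = 0.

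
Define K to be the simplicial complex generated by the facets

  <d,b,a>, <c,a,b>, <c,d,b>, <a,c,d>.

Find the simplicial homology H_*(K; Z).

H_0 ≅ Z,  H_1 = 0,  H_2 ≅ Z.

Take the total order a < b < c < d on the vertex set. Then K (dimension 2) consists of the simplices:

  0-simplices (4): a, b, c, d
  1-simplices (6): ab, ac, ad, bc, bd, cd
  2-simplices (4): abc, abd, acd, bcd

Hence C_0 ≅ Z^4, C_1 ≅ Z^6, C_2 ≅ Z^4.

Boundary ∂_1: C_1 → C_0 is given by ∂[p,q] = [q] − [p]. For instance
  ∂ad = d − a.
The 4×6 boundary matrix has rank 3 and Smith normal form diag(1,1,1).

The boundary map ∂_2: C_2 → C_1 sends each 2-simplex [p,q,r] to [q,r] − [p,r] + [p,q]. For instance
  ∂abc = bc − ac + ab,
  ∂bcd = cd − bd + bc.
This gives a 6×4 integer matrix of rank 3; reducing to Smith normal form yields diagonal entries (1,1,1).

Computing H_k = (kernel of ∂_k) / (image of ∂_{k+1}):

  H_0: rank C_0 − rank ∂_1 = 4 − 3 = 1, and the invariant factors of ∂_1 are all 1, so H_0 = Z.
  H_1: rank ker ∂_1 − rank ∂_2 = (6 − 3) − 3 = 0, and the invariant factors of ∂_2 are all 1, so H_1 = 0.
  H_2: rank ker ∂_2 − rank ∂_3 = (4 − 3) − 0 = 1, and there is no ∂_3, so H_2 = Z.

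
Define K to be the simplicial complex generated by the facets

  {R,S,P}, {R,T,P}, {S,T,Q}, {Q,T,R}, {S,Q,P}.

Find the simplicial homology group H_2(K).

H_2 ≅ 0.

K has 5 vertices, 10 edges, 5 triangles.
rank ∂_2 = 5, rank ∂_3 = 0 ⇒ b_2 = 5 − 5 − 0 = 0. So H_2 ≅ 0.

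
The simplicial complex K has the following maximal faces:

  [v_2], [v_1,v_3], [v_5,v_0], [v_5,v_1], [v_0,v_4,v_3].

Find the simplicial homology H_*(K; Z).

Fix the vertex order v_0 < v_1 < v_2 < v_3 < v_4 < v_5 and write every simplex with vertices in increasing order. Then dim K = 2 and the simplices of K are:

  0-simplices (6): [v_0], [v_1], [v_2], [v_3], [v_4], [v_5]
  1-simplices (6): [v_0,v_3], [v_0,v_4], [v_0,v_5], [v_1,v_3], [v_1,v_5], [v_3,v_4]
  2-simplices (1): [v_0,v_3,v_4]

so the chain groups are C_0 ≅ Z^6, C_1 ≅ Z^6, C_2 ≅ Z^1.

The boundary map ∂_1: C_1 → C_0 is given by ∂[p,q] = [q] − [p].
This gives a 6×6 integer matrix of rank 4; reducing to Smith normal form yields diagonal entries (1,1,1,1).

∂_2: C_2 → C_1 maps a triangle to the signed sum of its edges. For instance
  ∂[v_0,v_3,v_4] = [v_3,v_4] − [v_0,v_4] + [v_0,v_3].
This gives a 6×1 integer matrix of rank 1; reducing to Smith normal form yields diagonal entries (1).

Computing H_k = (kernel of ∂_k) / (image of ∂_{k+1}):

  H_0: rank C_0 − rank ∂_1 = 6 − 4 = 2, and the invariant factors of ∂_1 are all 1, so H_0 ≅ Z^2.
  H_1: rank ker ∂_1 − rank ∂_2 = (6 − 4) − 1 = 1, and the invariant factors of ∂_2 are all 1, so H_1 ≅ Z.
  H_2: rank ker ∂_2 − rank ∂_3 = (1 − 1) − 0 = 0, and there is no ∂_3, so H_2 ≅ 0.

As a check, the Euler characteristic is 6 − 6 + 1 = 1, which agrees with 2 − 1 + 0 = 1.

H_0 ≅ Z^2,  H_1 ≅ Z,  H_2 = 0.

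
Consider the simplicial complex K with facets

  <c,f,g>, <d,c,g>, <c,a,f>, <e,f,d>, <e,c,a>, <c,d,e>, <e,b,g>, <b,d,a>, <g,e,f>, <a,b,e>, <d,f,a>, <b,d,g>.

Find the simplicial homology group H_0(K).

H_0 ≅ Z.

Fix the vertex order a < b < c < d < e < f < g and write every simplex with vertices in increasing order. Then dim K = 2 and the simplices of K are:

  0-simplices (7): a, b, c, d, e, f, g
  1-simplices (18): ab, ac, ad, ae, af, bd, be, bg, cd, ce, cf, cg, de, df, dg, ef, eg, fg
  2-simplices (12): abd, abe, ace, acf, adf, bdg, beg, cde, cdg, cfg, def, efg

giving chain groups C_0 ≅ Z^7, C_1 ≅ Z^18, C_2 ≅ Z^12.

The boundary map ∂_1: C_1 → C_0 maps an edge to its endpoints' difference, ∂[p,q] = q − p.
This gives a 7×18 integer matrix of rank 6; reducing to Smith normal form yields diagonal entries (1,1,1,1,1,1).

∂_2: C_2 → C_1 sends each 2-simplex [p,q,r] to [q,r] − [p,r] + [p,q]. For instance
  ∂abd = bd − ad + ab,
  ∂cfg = fg − cg + cf.
The 18×12 boundary matrix has rank 12 and Smith normal form diag(1,1,1,1,1,1,1,1,1,1,1,2).

Now H_k = ker ∂_k / im ∂_{k+1}, so:

  H_0: rank C_0 − rank ∂_1 = 7 − 6 = 1, and the invariant factors of ∂_1 are all 1, so H_0 = Z.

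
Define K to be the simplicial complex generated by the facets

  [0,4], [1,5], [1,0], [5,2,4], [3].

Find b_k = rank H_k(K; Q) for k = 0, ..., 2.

b_0 = 2, b_1 = 1, b_2 = 0.

Order the vertices as 0 < 1 < 2 < 3 < 4 < 5. Listing each simplex with vertices in this order, K has dimension 2 with simplices:

  0-simplices (6): [0], [1], [2], [3], [4], [5]
  1-simplices (6): [0,1], [0,4], [1,5], [2,4], [2,5], [4,5]
  2-simplices (1): [2,4,5]

Hence C_0 ≅ Z^6, C_1 ≅ Z^6, C_2 ≅ Z^1.

The boundary map ∂_1: C_1 → C_0 sends each edge [p,q] (with p < q) to q − p.
The resulting 6×6 matrix has rank 4, and its Smith normal form has invariant factors (1,1,1,1).

The boundary map ∂_2: C_2 → C_1 maps a triangle to the signed sum of its edges. For instance
  ∂[2,4,5] = [4,5] − [2,5] + [2,4].
This gives a 6×1 integer matrix of rank 1; reducing to Smith normal form yields diagonal entries (1).

From H_k ≅ ker(∂_k) / im(∂_{k+1}) we obtain:

  H_0: rank C_0 − rank ∂_1 = 6 − 4 = 2, and the invariant factors of ∂_1 are all 1, so H_0 ≅ Z^2.
  H_1: rank ker ∂_1 − rank ∂_2 = (6 − 4) − 1 = 1, and the invariant factors of ∂_2 are all 1, so H_1 ≅ Z.
  H_2: rank ker ∂_2 − rank ∂_3 = (1 − 1) − 0 = 0, and there is no ∂_3, so H_2 ≅ 0.

As a check, the Euler characteristic is 6 − 6 + 1 = 1, which agrees with 2 − 1 + 0 = 1.

Hence the Betti numbers are b_0 = 2, b_1 = 1, b_2 = 0.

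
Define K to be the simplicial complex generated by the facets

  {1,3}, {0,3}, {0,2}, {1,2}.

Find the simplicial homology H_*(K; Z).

H_0 ≅ Z,  H_1 ≅ Z.

Order the vertices as 0 < 1 < 2 < 3. Listing each simplex with vertices in this order, K has dimension 1 with simplices:

  0-simplices (4): [0], [1], [2], [3]
  1-simplices (4): [0,2], [0,3], [1,2], [1,3]

Hence C_0 ≅ Z^4, C_1 ≅ Z^4.

Boundary ∂_1: C_1 → C_0 is given by ∂[p,q] = [q] − [p]. For instance
  ∂[0,3] = [3] − [0].
The 4×4 boundary matrix has rank 3 and Smith normal form diag(1,1,1).

Now H_k = ker ∂_k / im ∂_{k+1}, so:

  H_0: rank C_0 − rank ∂_1 = 4 − 3 = 1, and the invariant factors of ∂_1 are all 1, so H_0 = Z.
  H_1: rank ker ∂_1 − rank ∂_2 = (4 − 3) − 0 = 1, and there is no ∂_2, so H_1 = Z.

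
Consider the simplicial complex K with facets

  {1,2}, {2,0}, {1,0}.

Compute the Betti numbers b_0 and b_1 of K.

b_0 = 1, b_1 = 1.

K has 3 vertices, 3 edges.
rank ∂_0 = 0, rank ∂_1 = 2 ⇒ b_0 = 3 − 0 − 2 = 1; all invariant factors of ∂_1 are 1 so no torsion. So H_0 ≅ Z.
rank ∂_1 = 2, rank ∂_2 = 0 ⇒ b_1 = 3 − 2 − 0 = 1. So H_1 ≅ Z.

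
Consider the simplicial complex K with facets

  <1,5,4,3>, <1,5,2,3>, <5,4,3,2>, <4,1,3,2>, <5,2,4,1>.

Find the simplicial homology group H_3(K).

K has 5 vertices, 10 edges, 10 triangles, 5 3-simplices.
rank ∂_3 = 4, rank ∂_4 = 0 ⇒ b_3 = 5 − 4 − 0 = 1. So H_3 = Z.

H_3 ≅ Z.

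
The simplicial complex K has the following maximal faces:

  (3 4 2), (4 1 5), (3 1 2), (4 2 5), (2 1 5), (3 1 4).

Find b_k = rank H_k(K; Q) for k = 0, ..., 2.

We work with the vertex ordering 1 < 2 < 3 < 4 < 5. The simplices of K, each written with vertices in increasing order, are:

  0-simplices (5): [1], [2], [3], [4], [5]
  1-simplices (9): [1,2], [1,3], [1,4], [1,5], [2,3], [2,4], [2,5], [3,4], [4,5]
  2-simplices (6): [1,2,3], [1,2,5], [1,3,4], [1,4,5], [2,3,4], [2,4,5]

Hence C_0 ≅ Z^5, C_1 ≅ Z^9, C_2 ≅ Z^6.

∂_1: C_1 → C_0 is given by ∂[p,q] = [q] − [p]. For instance
  ∂[1,3] = [3] − [1].
The 5×9 boundary matrix has rank 4 and Smith normal form diag(1,1,1,1).

The boundary map ∂_2: C_2 → C_1 sends each 2-simplex [p,q,r] to [q,r] − [p,r] + [p,q]. For instance
  ∂[1,3,4] = [3,4] − [1,4] + [1,3],
  ∂[1,2,3] = [2,3] − [1,3] + [1,2].
As a 9×6 matrix over Z this has rank 5, with invariant factors (1,1,1,1,1).

Reading off H_k = ker ∂_k / im ∂_{k+1}:

  H_0: rank C_0 − rank ∂_1 = 5 − 4 = 1, and the invariant factors of ∂_1 are all 1, so H_0 ≅ Z.
  H_1: rank ker ∂_1 − rank ∂_2 = (9 − 4) − 5 = 0, and the invariant factors of ∂_2 are all 1, so H_1 ≅ 0.
  H_2: rank ker ∂_2 − rank ∂_3 = (6 − 5) − 0 = 1, and there is no ∂_3, so H_2 ≅ Z.

As a check, the Euler characteristic is 5 − 9 + 6 = 2, which agrees with 1 − 0 + 1 = 2.

Hence the Betti numbers are b_0 = 1, b_1 = 0, b_2 = 1.

b_0 = 1, b_1 = 0, b_2 = 1.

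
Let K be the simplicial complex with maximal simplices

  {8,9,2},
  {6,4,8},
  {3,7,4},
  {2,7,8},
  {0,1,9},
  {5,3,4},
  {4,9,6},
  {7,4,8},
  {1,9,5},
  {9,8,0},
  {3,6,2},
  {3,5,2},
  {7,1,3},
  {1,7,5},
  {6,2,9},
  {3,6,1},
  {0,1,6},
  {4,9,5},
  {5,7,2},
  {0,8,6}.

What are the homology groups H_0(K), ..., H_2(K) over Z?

H_0 = Z,  H_1 = Z ⊕ Z/2,  H_2 = 0.

Fix the vertex order 0 < 1 < 2 < 3 < 4 < 5 < 6 < 7 < 8 < 9 and write every simplex with vertices in increasing order. Then dim K = 2 and the simplices of K are:

  0-simplices (10): [0], [1], [2], [3], [4], [5], [6], [7], [8], [9]
  1-simplices (30): (30 of them)
  2-simplices (20): (20 of them)

so the chain groups are C_0 ≅ Z^10, C_1 ≅ Z^30, C_2 ≅ Z^20.

Boundary ∂_1: C_1 → C_0 maps an edge to its endpoints' difference, ∂[p,q] = q − p.
The resulting 10×30 matrix has rank 9, and its Smith normal form has invariant factors (1,1,1,1,1,1,1,1,1).

The boundary map ∂_2: C_2 → C_1 acts by ∂[p,q,r] = [q,r] − [p,r] + [p,q]. For instance
  ∂[0,8,9] = [8,9] − [0,9] + [0,8],
  ∂[4,5,9] = [5,9] − [4,9] + [4,5].
This gives a 30×20 integer matrix of rank 20; reducing to Smith normal form yields diagonal entries (1,1,1,1,1,1,1,1,1,1,1,1,1,1,1,1,1,1,1,2).

Reading off H_k = ker ∂_k / im ∂_{k+1}:

  H_0: rank C_0 − rank ∂_1 = 10 − 9 = 1, and the invariant factors of ∂_1 are all 1, so H_0 = Z.
  H_1: rank ker ∂_1 − rank ∂_2 = (30 − 9) − 20 = 1, and ∂_2 has invariant factor 2 > 1, so H_1 = Z ⊕ Z/2.
  H_2: rank ker ∂_2 − rank ∂_3 = (20 − 20) − 0 = 0, and there is no ∂_3, so H_2 = 0.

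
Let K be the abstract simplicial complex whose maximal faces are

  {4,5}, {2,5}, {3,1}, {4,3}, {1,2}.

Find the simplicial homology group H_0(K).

Fix the vertex order 1 < 2 < 3 < 4 < 5 and write every simplex with vertices in increasing order. Then dim K = 1 and the simplices of K are:

  0-simplices (5): [1], [2], [3], [4], [5]
  1-simplices (5): [1,2], [1,3], [2,5], [3,4], [4,5]

Hence C_0 ≅ Z^5, C_1 ≅ Z^5.

The boundary map ∂_1: C_1 → C_0 sends each edge [p,q] (with p < q) to q − p. For instance
  ∂[3,4] = [4] − [3].
As a 5×5 matrix over Z this has rank 4, with invariant factors (1,1,1,1).

From H_k ≅ ker(∂_k) / im(∂_{k+1}) we obtain:

  H_0: rank C_0 − rank ∂_1 = 5 − 4 = 1, and the invariant factors of ∂_1 are all 1, so H_0 = Z.

H_0 = Z.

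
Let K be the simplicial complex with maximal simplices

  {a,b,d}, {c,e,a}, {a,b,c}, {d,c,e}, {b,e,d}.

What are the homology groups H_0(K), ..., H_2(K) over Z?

We work with the vertex ordering a < b < c < d < e. The simplices of K, each written with vertices in increasing order, are:

  0-simplices (5): a, b, c, d, e
  1-simplices (10): ab, ac, ad, ae, bc, bd, be, cd, ce, de
  2-simplices (5): abc, abd, ace, bde, cde

so the chain groups are C_0 ≅ Z^5, C_1 ≅ Z^10, C_2 ≅ Z^5.

The boundary map ∂_1: C_1 → C_0 is given by ∂[p,q] = [q] − [p]. For instance
  ∂ab = b − a.
As a 5×10 matrix over Z this has rank 4, with invariant factors (1,1,1,1).

The boundary map ∂_2: C_2 → C_1 sends each 2-simplex [p,q,r] to [q,r] − [p,r] + [p,q]. For instance
  ∂bde = de − be + bd,
  ∂ace = ce − ae + ac.
This gives a 10×5 integer matrix of rank 5; reducing to Smith normal form yields diagonal entries (1,1,1,1,1).

Computing H_k = (kernel of ∂_k) / (image of ∂_{k+1}):

  H_0: rank C_0 − rank ∂_1 = 5 − 4 = 1, and the invariant factors of ∂_1 are all 1, so H_0 = Z.
  H_1: rank ker ∂_1 − rank ∂_2 = (10 − 4) − 5 = 1, and the invariant factors of ∂_2 are all 1, so H_1 = Z.
  H_2: rank ker ∂_2 − rank ∂_3 = (5 − 5) − 0 = 0, and there is no ∂_3, so H_2 = 0.

As a check, the Euler characteristic is 5 − 10 + 5 = 0, which agrees with 1 − 1 + 0 = 0.

H_0 = Z,  H_1 = Z,  H_2 = 0.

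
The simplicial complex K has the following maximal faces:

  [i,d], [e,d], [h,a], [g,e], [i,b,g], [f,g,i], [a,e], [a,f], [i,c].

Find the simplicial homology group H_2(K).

H_2 ≅ 0.

Order the vertices as a < b < c < d < e < f < g < h < i. Listing each simplex with vertices in this order, K has dimension 2 with simplices:

  0-simplices (9): a, b, c, d, e, f, g, h, i
  1-simplices (12): ae, af, ah, bg, bi, ci, de, di, eg, fg, fi, gi
  2-simplices (2): bgi, fgi

giving chain groups C_0 ≅ Z^9, C_1 ≅ Z^12, C_2 ≅ Z^2.

∂_1: C_1 → C_0 is given by ∂[p,q] = [q] − [p]. For instance
  ∂bi = i − b.
As a 9×12 matrix over Z this has rank 8, with invariant factors (1,1,1,1,1,1,1,1).

The boundary map ∂_2: C_2 → C_1 maps a triangle to the signed sum of its edges. For instance
  ∂fgi = gi − fi + fg,
  ∂bgi = gi − bi + bg.
The 12×2 boundary matrix has rank 2 and Smith normal form diag(1,1).

Computing H_k = (kernel of ∂_k) / (image of ∂_{k+1}):

  H_2: rank ker ∂_2 − rank ∂_3 = (2 − 2) − 0 = 0, and there is no ∂_3, so H_2 = 0.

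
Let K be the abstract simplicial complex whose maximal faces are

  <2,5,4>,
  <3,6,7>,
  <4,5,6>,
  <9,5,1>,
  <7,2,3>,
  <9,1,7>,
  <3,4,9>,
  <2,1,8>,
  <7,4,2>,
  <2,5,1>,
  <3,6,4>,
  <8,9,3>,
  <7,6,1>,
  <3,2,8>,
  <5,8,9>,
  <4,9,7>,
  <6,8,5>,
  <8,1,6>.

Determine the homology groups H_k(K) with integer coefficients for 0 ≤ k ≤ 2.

Take the total order 1 < 2 < 3 < 4 < 5 < 6 < 7 < 8 < 9 on the vertex set. Then K (dimension 2) consists of the simplices:

  0-simplices (9): [1], [2], [3], [4], [5], [6], [7], [8], [9]
  1-simplices (27): (27 of them)
  2-simplices (18): [1,2,5], [1,2,8], [1,5,9], [1,6,7], [1,6,8], [1,7,9], [2,3,7], [2,3,8], [2,4,5], [2,4,7], [3,4,6], [3,4,9], [3,6,7], [3,8,9], [4,5,6], [4,7,9], [5,6,8], [5,8,9]

so the chain groups are C_0 ≅ Z^9, C_1 ≅ Z^27, C_2 ≅ Z^18.

∂_1: C_1 → C_0 is given by ∂[p,q] = [q] − [p]. For instance
  ∂[5,9] = [9] − [5].
This gives a 9×27 integer matrix of rank 8; reducing to Smith normal form yields diagonal entries (1,1,1,1,1,1,1,1).

Boundary ∂_2: C_2 → C_1 maps a triangle to the signed sum of its edges. For instance
  ∂[1,6,7] = [6,7] − [1,7] + [1,6],
  ∂[5,6,8] = [6,8] − [5,8] + [5,6].
The resulting 27×18 matrix has rank 18, and its Smith normal form has invariant factors (1,1,1,1,1,1,1,1,1,1,1,1,1,1,1,1,1,2).

Computing H_k = (kernel of ∂_k) / (image of ∂_{k+1}):

  H_0: rank C_0 − rank ∂_1 = 9 − 8 = 1, and the invariant factors of ∂_1 are all 1, so H_0 ≅ Z.
  H_1: rank ker ∂_1 − rank ∂_2 = (27 − 8) − 18 = 1, and ∂_2 has invariant factor 2 > 1, so H_1 ≅ Z ⊕ Z/2.
  H_2: rank ker ∂_2 − rank ∂_3 = (18 − 18) − 0 = 0, and there is no ∂_3, so H_2 ≅ 0.

(K is a triangulation of the Klein bottle.)

H_0 = Z,  H_1 = Z ⊕ Z/2,  H_2 = 0.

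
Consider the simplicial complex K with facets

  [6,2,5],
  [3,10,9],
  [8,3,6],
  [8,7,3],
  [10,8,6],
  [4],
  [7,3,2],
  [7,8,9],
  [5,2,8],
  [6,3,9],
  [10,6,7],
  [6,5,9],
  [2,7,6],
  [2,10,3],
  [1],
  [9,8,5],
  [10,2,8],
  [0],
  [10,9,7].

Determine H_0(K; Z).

H_0 ≅ Z^4.

Order the vertices as 0 < 1 < 2 < 3 < 4 < 5 < 6 < 7 < 8 < 9 < 10. Listing each simplex with vertices in this order, K has dimension 2 with simplices:

  0-simplices (11): [0], [1], [2], [3], [4], [5], [6], [7], [8], [9], [10]
  1-simplices (24): (24 of them)
  2-simplices (16): [2,3,7], [2,3,10], [2,5,6], [2,5,8], [2,6,7], [2,8,10], [3,6,8], [3,6,9], [3,7,8], [3,9,10], [5,6,9], [5,8,9], [6,7,10], [6,8,10], [7,8,9], [7,9,10]

Hence C_0 ≅ Z^11, C_1 ≅ Z^24, C_2 ≅ Z^16.

The boundary map ∂_1: C_1 → C_0 is given by ∂[p,q] = [q] − [p]. For instance
  ∂[7,8] = [8] − [7].
The 11×24 boundary matrix has rank 7 and Smith normal form diag(1,1,1,1,1,1,1).

Boundary ∂_2: C_2 → C_1 sends each 2-simplex [p,q,r] to [q,r] − [p,r] + [p,q]. For instance
  ∂[2,3,7] = [3,7] − [2,7] + [2,3],
  ∂[5,8,9] = [8,9] − [5,9] + [5,8].
The 24×16 boundary matrix has rank 15 and Smith normal form diag(1,1,1,1,1,1,1,1,1,1,1,1,1,1,1).

Now H_k = ker ∂_k / im ∂_{k+1}, so:

  H_0: rank C_0 − rank ∂_1 = 11 − 7 = 4, and the invariant factors of ∂_1 are all 1, so H_0 = Z^4.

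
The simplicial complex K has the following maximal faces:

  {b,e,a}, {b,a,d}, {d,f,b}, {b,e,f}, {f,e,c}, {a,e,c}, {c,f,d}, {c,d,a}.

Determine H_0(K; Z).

H_0 ≅ Z.

Fix the vertex order a < b < c < d < e < f and write every simplex with vertices in increasing order. Then dim K = 2 and the simplices of K are:

  0-simplices (6): a, b, c, d, e, f
  1-simplices (12): ab, ac, ad, ae, bd, be, bf, cd, ce, cf, df, ef
  2-simplices (8): abd, abe, acd, ace, bdf, bef, cdf, cef

Hence C_0 ≅ Z^6, C_1 ≅ Z^12, C_2 ≅ Z^8.

The boundary map ∂_1: C_1 → C_0 maps an edge to its endpoints' difference, ∂[p,q] = q − p. For instance
  ∂cd = d − c.
This gives a 6×12 integer matrix of rank 5; reducing to Smith normal form yields diagonal entries (1,1,1,1,1).

Boundary ∂_2: C_2 → C_1 maps a triangle to the signed sum of its edges. For instance
  ∂abe = be − ae + ab,
  ∂abd = bd − ad + ab.
The 12×8 boundary matrix has rank 7 and Smith normal form diag(1,1,1,1,1,1,1).

Computing H_k = (kernel of ∂_k) / (image of ∂_{k+1}):

  H_0: rank C_0 − rank ∂_1 = 6 − 5 = 1, and the invariant factors of ∂_1 are all 1, so H_0 ≅ Z.

(K is a triangulation of the 2-sphere S^2.)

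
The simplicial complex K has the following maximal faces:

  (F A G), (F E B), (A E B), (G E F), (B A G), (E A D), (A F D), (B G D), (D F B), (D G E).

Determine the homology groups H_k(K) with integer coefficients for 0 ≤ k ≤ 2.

H_0 = Z,  H_1 = Z/2Z,  H_2 = 0.

K has 6 vertices, 15 edges, 10 triangles.
rank ∂_0 = 0, rank ∂_1 = 5 ⇒ b_0 = 6 − 0 − 5 = 1; all invariant factors of ∂_1 are 1 so no torsion. So H_0 ≅ Z.
rank ∂_1 = 5, rank ∂_2 = 10 ⇒ b_1 = 15 − 5 − 10 = 0; ∂_2 has invariant factor(s) [2] giving torsion. So H_1 ≅ Z/2Z.
rank ∂_2 = 10, rank ∂_3 = 0 ⇒ b_2 = 10 − 10 − 0 = 0. So H_2 ≅ 0.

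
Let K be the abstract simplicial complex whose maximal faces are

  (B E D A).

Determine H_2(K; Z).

H_2 = 0.

We work with the vertex ordering A < B < D < E. The simplices of K, each written with vertices in increasing order, are:

  0-simplices (4): A, B, D, E
  1-simplices (6): AB, AD, AE, BD, BE, DE
  2-simplices (4): ABD, ABE, ADE, BDE
  3-simplices (1): ABDE

so the chain groups are C_0 ≅ Z^4, C_1 ≅ Z^6, C_2 ≅ Z^4, C_3 ≅ Z^1.

Boundary ∂_1: C_1 → C_0 maps an edge to its endpoints' difference, ∂[p,q] = q − p. For instance
  ∂AD = D − A.
The 4×6 boundary matrix has rank 3 and Smith normal form diag(1,1,1).

Boundary ∂_2: C_2 → C_1 acts by ∂[p,q,r] = [q,r] − [p,r] + [p,q]. For instance
  ∂ABE = BE − AE + AB,
  ∂ADE = DE − AE + AD.
This gives a 6×4 integer matrix of rank 3; reducing to Smith normal form yields diagonal entries (1,1,1).

Boundary ∂_3: C_3 → C_2 sends each 3-simplex σ to the alternating sum Σ_i (−1)^i (σ with its i-th vertex removed). For instance
  ∂ABDE = BDE − ADE + ABE − ABD.
The resulting 4×1 matrix has rank 1, and its Smith normal form has invariant factors (1).

From H_k ≅ ker(∂_k) / im(∂_{k+1}) we obtain:

  H_2: rank ker ∂_2 − rank ∂_3 = (4 − 3) − 1 = 0, and the invariant factors of ∂_3 are all 1, so H_2 ≅ 0.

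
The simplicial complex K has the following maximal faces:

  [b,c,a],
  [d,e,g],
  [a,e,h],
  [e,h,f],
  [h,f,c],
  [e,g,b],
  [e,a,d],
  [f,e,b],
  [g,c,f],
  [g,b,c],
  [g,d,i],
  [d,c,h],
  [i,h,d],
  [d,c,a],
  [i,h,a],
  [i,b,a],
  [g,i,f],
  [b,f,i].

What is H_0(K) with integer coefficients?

Fix the vertex order a < b < c < d < e < f < g < h < i and write every simplex with vertices in increasing order. Then dim K = 2 and the simplices of K are:

  0-simplices (9): a, b, c, d, e, f, g, h, i
  1-simplices (27): ab, ac, ad, ae, ah, ai, bc, be, bf, bg, bi, cd, cf, cg, ch, de, dg, dh, di, ef, eg, eh, fg, fh, fi, gi, hi
  2-simplices (18): abc, abi, acd, ade, aeh, ahi, bcg, bef, beg, bfi, cdh, cfg, cfh, deg, dgi, dhi, efh, fgi

Hence C_0 ≅ Z^9, C_1 ≅ Z^27, C_2 ≅ Z^18.

The boundary map ∂_1: C_1 → C_0 sends each edge [p,q] (with p < q) to q − p.
The 9×27 boundary matrix has rank 8 and Smith normal form diag(1,1,1,1,1,1,1,1).

∂_2: C_2 → C_1 sends each 2-simplex [p,q,r] to [q,r] − [p,r] + [p,q]. For instance
  ∂fgi = gi − fi + fg,
  ∂abi = bi − ai + ab.
The resulting 27×18 matrix has rank 18, and its Smith normal form has invariant factors (1,1,1,1,1,1,1,1,1,1,1,1,1,1,1,1,1,2).

From H_k ≅ ker(∂_k) / im(∂_{k+1}) we obtain:

  H_0: rank C_0 − rank ∂_1 = 9 − 8 = 1, and the invariant factors of ∂_1 are all 1, so H_0 ≅ Z.

H_0 = Z.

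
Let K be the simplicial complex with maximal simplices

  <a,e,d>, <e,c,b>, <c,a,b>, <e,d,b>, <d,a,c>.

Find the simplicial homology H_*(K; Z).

Fix the vertex order a < b < c < d < e and write every simplex with vertices in increasing order. Then dim K = 2 and the simplices of K are:

  0-simplices (5): a, b, c, d, e
  1-simplices (10): ab, ac, ad, ae, bc, bd, be, cd, ce, de
  2-simplices (5): abc, acd, ade, bce, bde

giving chain groups C_0 ≅ Z^5, C_1 ≅ Z^10, C_2 ≅ Z^5.

∂_1: C_1 → C_0 maps an edge to its endpoints' difference, ∂[p,q] = q − p. For instance
  ∂be = e − b.
The resulting 5×10 matrix has rank 4, and its Smith normal form has invariant factors (1,1,1,1).

Boundary ∂_2: C_2 → C_1 sends each 2-simplex [p,q,r] to [q,r] − [p,r] + [p,q]. For instance
  ∂ade = de − ae + ad,
  ∂abc = bc − ac + ab.
The resulting 10×5 matrix has rank 5, and its Smith normal form has invariant factors (1,1,1,1,1).

Computing H_k = (kernel of ∂_k) / (image of ∂_{k+1}):

  H_0: rank C_0 − rank ∂_1 = 5 − 4 = 1, and the invariant factors of ∂_1 are all 1, so H_0 ≅ Z.
  H_1: rank ker ∂_1 − rank ∂_2 = (10 − 4) − 5 = 1, and the invariant factors of ∂_2 are all 1, so H_1 ≅ Z.
  H_2: rank ker ∂_2 − rank ∂_3 = (5 − 5) − 0 = 0, and there is no ∂_3, so H_2 ≅ 0.

As a check, the Euler characteristic is 5 − 10 + 5 = 0, which agrees with 1 − 1 + 0 = 0.

H_0 ≅ Z,  H_1 ≅ Z,  H_2 = 0.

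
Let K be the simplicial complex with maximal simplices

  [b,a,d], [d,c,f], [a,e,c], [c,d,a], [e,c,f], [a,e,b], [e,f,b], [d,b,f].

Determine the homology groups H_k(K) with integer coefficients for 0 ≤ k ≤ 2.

H_0 = Z,  H_1 = 0,  H_2 = Z.

We work with the vertex ordering a < b < c < d < e < f. The simplices of K, each written with vertices in increasing order, are:

  0-simplices (6): a, b, c, d, e, f
  1-simplices (12): ab, ac, ad, ae, bd, be, bf, cd, ce, cf, df, ef
  2-simplices (8): abd, abe, acd, ace, bdf, bef, cdf, cef

giving chain groups C_0 ≅ Z^6, C_1 ≅ Z^12, C_2 ≅ Z^8.

The boundary map ∂_1: C_1 → C_0 sends each edge [p,q] (with p < q) to q − p. For instance
  ∂cd = d − c.
The resulting 6×12 matrix has rank 5, and its Smith normal form has invariant factors (1,1,1,1,1).

Boundary ∂_2: C_2 → C_1 maps a triangle to the signed sum of its edges. For instance
  ∂bef = ef − bf + be,
  ∂abe = be − ae + ab.
This gives a 12×8 integer matrix of rank 7; reducing to Smith normal form yields diagonal entries (1,1,1,1,1,1,1).

From H_k ≅ ker(∂_k) / im(∂_{k+1}) we obtain:

  H_0: rank C_0 − rank ∂_1 = 6 − 5 = 1, and the invariant factors of ∂_1 are all 1, so H_0 ≅ Z.
  H_1: rank ker ∂_1 − rank ∂_2 = (12 − 5) − 7 = 0, and the invariant factors of ∂_2 are all 1, so H_1 ≅ 0.
  H_2: rank ker ∂_2 − rank ∂_3 = (8 − 7) − 0 = 1, and there is no ∂_3, so H_2 ≅ Z.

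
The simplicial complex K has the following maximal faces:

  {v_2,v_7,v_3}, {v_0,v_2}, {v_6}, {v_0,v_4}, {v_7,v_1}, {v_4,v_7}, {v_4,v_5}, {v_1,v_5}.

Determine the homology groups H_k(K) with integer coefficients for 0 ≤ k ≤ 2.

H_0 ≅ Z^2,  H_1 ≅ Z^2,  H_2 = 0.

K has 8 vertices, 9 edges, 1 triangle.
rank ∂_0 = 0, rank ∂_1 = 6 ⇒ b_0 = 8 − 0 − 6 = 2; all invariant factors of ∂_1 are 1 so no torsion. So H_0 = Z^2.
rank ∂_1 = 6, rank ∂_2 = 1 ⇒ b_1 = 9 − 6 − 1 = 2; all invariant factors of ∂_2 are 1 so no torsion. So H_1 = Z^2.
rank ∂_2 = 1, rank ∂_3 = 0 ⇒ b_2 = 1 − 1 − 0 = 0. So H_2 = 0.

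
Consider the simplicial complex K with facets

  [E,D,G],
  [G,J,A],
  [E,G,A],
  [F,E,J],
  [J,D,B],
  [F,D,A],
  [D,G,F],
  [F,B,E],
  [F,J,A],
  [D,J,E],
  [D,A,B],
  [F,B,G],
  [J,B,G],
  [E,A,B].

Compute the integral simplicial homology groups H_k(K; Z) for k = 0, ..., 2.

H_0 ≅ Z,  H_1 ≅ Z^2,  H_2 ≅ Z.

Fix the vertex order A < B < D < E < F < G < J and write every simplex with vertices in increasing order. Then dim K = 2 and the simplices of K are:

  0-simplices (7): A, B, D, E, F, G, J
  1-simplices (21): AB, AD, AE, AF, AG, AJ, BD, BE, BF, BG, BJ, DE, DF, DG, DJ, EF, EG, EJ, FG, FJ, GJ
  2-simplices (14): ABD, ABE, ADF, AEG, AFJ, AGJ, BDJ, BEF, BFG, BGJ, DEG, DEJ, DFG, EFJ

giving chain groups C_0 ≅ Z^7, C_1 ≅ Z^21, C_2 ≅ Z^14.

Boundary ∂_1: C_1 → C_0 is given by ∂[p,q] = [q] − [p].
The 7×21 boundary matrix has rank 6 and Smith normal form diag(1,1,1,1,1,1).

Boundary ∂_2: C_2 → C_1 acts by ∂[p,q,r] = [q,r] − [p,r] + [p,q]. For instance
  ∂ABE = BE − AE + AB,
  ∂BGJ = GJ − BJ + BG.
The resulting 21×14 matrix has rank 13, and its Smith normal form has invariant factors (1,1,1,1,1,1,1,1,1,1,1,1,1).

Now H_k = ker ∂_k / im ∂_{k+1}, so:

  H_0: rank C_0 − rank ∂_1 = 7 − 6 = 1, and the invariant factors of ∂_1 are all 1, so H_0 ≅ Z.
  H_1: rank ker ∂_1 − rank ∂_2 = (21 − 6) − 13 = 2, and the invariant factors of ∂_2 are all 1, so H_1 ≅ Z^2.
  H_2: rank ker ∂_2 − rank ∂_3 = (14 − 13) − 0 = 1, and there is no ∂_3, so H_2 ≅ Z.

(K is a triangulation of the torus T^2.)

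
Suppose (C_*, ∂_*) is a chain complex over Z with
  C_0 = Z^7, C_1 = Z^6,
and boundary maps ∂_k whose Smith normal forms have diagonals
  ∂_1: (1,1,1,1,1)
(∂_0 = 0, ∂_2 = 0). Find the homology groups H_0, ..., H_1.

H_0: b_0 = 7 − 0 − 5 = 2; torsion from ∂_1 factors > 1: none. So H_0 = Z^2.
H_1: b_1 = 6 − 5 − 0 = 1; torsion from ∂_2 factors > 1: none. So H_1 = Z.

H_0 = Z^2,  H_1 = Z.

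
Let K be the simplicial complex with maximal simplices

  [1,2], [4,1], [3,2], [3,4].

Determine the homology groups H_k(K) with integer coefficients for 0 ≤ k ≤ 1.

Order the vertices as 1 < 2 < 3 < 4. Listing each simplex with vertices in this order, K has dimension 1 with simplices:

  0-simplices (4): [1], [2], [3], [4]
  1-simplices (4): [1,2], [1,4], [2,3], [3,4]

giving chain groups C_0 ≅ Z^4, C_1 ≅ Z^4.

∂_1: C_1 → C_0 sends each edge [p,q] (with p < q) to q − p.
The 4×4 boundary matrix has rank 3 and Smith normal form diag(1,1,1).

From H_k ≅ ker(∂_k) / im(∂_{k+1}) we obtain:

  H_0: rank C_0 − rank ∂_1 = 4 − 3 = 1, and the invariant factors of ∂_1 are all 1, so H_0 ≅ Z.
  H_1: rank ker ∂_1 − rank ∂_2 = (4 − 3) − 0 = 1, and there is no ∂_2, so H_1 ≅ Z.

(K is a triangulation of the circle S^1.)

H_0 = Z,  H_1 = Z.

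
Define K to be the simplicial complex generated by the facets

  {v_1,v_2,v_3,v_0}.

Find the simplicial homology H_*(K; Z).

Order the vertices as v_0 < v_1 < v_2 < v_3. Listing each simplex with vertices in this order, K has dimension 3 with simplices:

  0-simplices (4): [v_0], [v_1], [v_2], [v_3]
  1-simplices (6): [v_0,v_1], [v_0,v_2], [v_0,v_3], [v_1,v_2], [v_1,v_3], [v_2,v_3]
  2-simplices (4): [v_0,v_1,v_2], [v_0,v_1,v_3], [v_0,v_2,v_3], [v_1,v_2,v_3]
  3-simplices (1): [v_0,v_1,v_2,v_3]

so the chain groups are C_0 ≅ Z^4, C_1 ≅ Z^6, C_2 ≅ Z^4, C_3 ≅ Z^1.

Boundary ∂_1: C_1 → C_0 maps an edge to its endpoints' difference, ∂[p,q] = q − p. For instance
  ∂[v_2,v_3] = [v_3] − [v_2].
The resulting 4×6 matrix has rank 3, and its Smith normal form has invariant factors (1,1,1).

Boundary ∂_2: C_2 → C_1 acts by ∂[p,q,r] = [q,r] − [p,r] + [p,q]. For instance
  ∂[v_0,v_1,v_3] = [v_1,v_3] − [v_0,v_3] + [v_0,v_1],
  ∂[v_1,v_2,v_3] = [v_2,v_3] − [v_1,v_3] + [v_1,v_2].
As a 6×4 matrix over Z this has rank 3, with invariant factors (1,1,1).

∂_3: C_3 → C_2 sends each 3-simplex σ to the alternating sum Σ_i (−1)^i (σ with its i-th vertex removed). For instance
  ∂[v_0,v_1,v_2,v_3] = [v_1,v_2,v_3] − [v_0,v_2,v_3] + [v_0,v_1,v_3] − [v_0,v_1,v_2].
This gives a 4×1 integer matrix of rank 1; reducing to Smith normal form yields diagonal entries (1).

Computing H_k = (kernel of ∂_k) / (image of ∂_{k+1}):

  H_0: rank C_0 − rank ∂_1 = 4 − 3 = 1, and the invariant factors of ∂_1 are all 1, so H_0 = Z.
  H_1: rank ker ∂_1 − rank ∂_2 = (6 − 3) − 3 = 0, and the invariant factors of ∂_2 are all 1, so H_1 = 0.
  H_2: rank ker ∂_2 − rank ∂_3 = (4 − 3) − 1 = 0, and the invariant factors of ∂_3 are all 1, so H_2 = 0.
  H_3: rank ker ∂_3 − rank ∂_4 = (1 − 1) − 0 = 0, and there is no ∂_4, so H_3 = 0.

H_0 ≅ Z,  H_1 = 0,  H_2 = 0,  H_3 = 0.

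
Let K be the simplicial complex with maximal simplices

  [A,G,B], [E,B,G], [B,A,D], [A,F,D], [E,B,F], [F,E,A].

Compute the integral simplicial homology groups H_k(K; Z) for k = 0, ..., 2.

H_0 ≅ Z,  H_1 ≅ Z,  H_2 = 0.

K has 6 vertices, 12 edges, 6 triangles.
rank ∂_0 = 0, rank ∂_1 = 5 ⇒ b_0 = 6 − 0 − 5 = 1; all invariant factors of ∂_1 are 1 so no torsion. So H_0 = Z.
rank ∂_1 = 5, rank ∂_2 = 6 ⇒ b_1 = 12 − 5 − 6 = 1; all invariant factors of ∂_2 are 1 so no torsion. So H_1 = Z.
rank ∂_2 = 6, rank ∂_3 = 0 ⇒ b_2 = 6 − 6 − 0 = 0. So H_2 = 0.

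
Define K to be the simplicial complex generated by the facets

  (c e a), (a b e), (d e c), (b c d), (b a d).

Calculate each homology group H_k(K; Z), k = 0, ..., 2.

H_0 ≅ Z,  H_1 ≅ Z,  H_2 = 0.

We work with the vertex ordering a < b < c < d < e. The simplices of K, each written with vertices in increasing order, are:

  0-simplices (5): a, b, c, d, e
  1-simplices (10): ab, ac, ad, ae, bc, bd, be, cd, ce, de
  2-simplices (5): abd, abe, ace, bcd, cde

giving chain groups C_0 ≅ Z^5, C_1 ≅ Z^10, C_2 ≅ Z^5.

Boundary ∂_1: C_1 → C_0 maps an edge to its endpoints' difference, ∂[p,q] = q − p. For instance
  ∂de = e − d.
As a 5×10 matrix over Z this has rank 4, with invariant factors (1,1,1,1).

Boundary ∂_2: C_2 → C_1 sends each 2-simplex [p,q,r] to [q,r] − [p,r] + [p,q]. For instance
  ∂bcd = cd − bd + bc,
  ∂abe = be − ae + ab.
As a 10×5 matrix over Z this has rank 5, with invariant factors (1,1,1,1,1).

Now H_k = ker ∂_k / im ∂_{k+1}, so:

  H_0: rank C_0 − rank ∂_1 = 5 − 4 = 1, and the invariant factors of ∂_1 are all 1, so H_0 = Z.
  H_1: rank ker ∂_1 − rank ∂_2 = (10 − 4) − 5 = 1, and the invariant factors of ∂_2 are all 1, so H_1 = Z.
  H_2: rank ker ∂_2 − rank ∂_3 = (5 − 5) − 0 = 0, and there is no ∂_3, so H_2 = 0.

As a check, the Euler characteristic is 5 − 10 + 5 = 0, which agrees with 1 − 1 + 0 = 0.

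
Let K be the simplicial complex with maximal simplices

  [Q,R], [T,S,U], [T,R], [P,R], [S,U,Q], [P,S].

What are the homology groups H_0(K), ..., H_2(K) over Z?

H_0 ≅ Z,  H_1 ≅ Z^2,  H_2 = 0.

Take the total order P < Q < R < S < T < U on the vertex set. Then K (dimension 2) consists of the simplices:

  0-simplices (6): P, Q, R, S, T, U
  1-simplices (9): PR, PS, QR, QS, QU, RT, ST, SU, TU
  2-simplices (2): QSU, STU

Hence C_0 ≅ Z^6, C_1 ≅ Z^9, C_2 ≅ Z^2.

Boundary ∂_1: C_1 → C_0 is given by ∂[p,q] = [q] − [p]. For instance
  ∂QR = R − Q.
The resulting 6×9 matrix has rank 5, and its Smith normal form has invariant factors (1,1,1,1,1).

Boundary ∂_2: C_2 → C_1 acts by ∂[p,q,r] = [q,r] − [p,r] + [p,q]. For instance
  ∂STU = TU − SU + ST,
  ∂QSU = SU − QU + QS.
The 9×2 boundary matrix has rank 2 and Smith normal form diag(1,1).

From H_k ≅ ker(∂_k) / im(∂_{k+1}) we obtain:

  H_0: rank C_0 − rank ∂_1 = 6 − 5 = 1, and the invariant factors of ∂_1 are all 1, so H_0 ≅ Z.
  H_1: rank ker ∂_1 − rank ∂_2 = (9 − 5) − 2 = 2, and the invariant factors of ∂_2 are all 1, so H_1 ≅ Z^2.
  H_2: rank ker ∂_2 − rank ∂_3 = (2 − 2) − 0 = 0, and there is no ∂_3, so H_2 ≅ 0.

As a check, the Euler characteristic is 6 − 9 + 2 = -1, which agrees with 1 − 2 + 0 = -1.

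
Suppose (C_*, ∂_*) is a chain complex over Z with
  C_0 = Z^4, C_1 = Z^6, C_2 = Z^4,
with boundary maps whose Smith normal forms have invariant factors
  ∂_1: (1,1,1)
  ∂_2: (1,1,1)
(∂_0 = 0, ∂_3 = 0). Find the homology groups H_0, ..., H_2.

H_0: b_0 = 4 − 0 − 3 = 1; torsion from ∂_1 factors > 1: none. So H_0 = Z.
H_1: b_1 = 6 − 3 − 3 = 0; torsion from ∂_2 factors > 1: none. So H_1 = 0.
H_2: b_2 = 4 − 3 − 0 = 1; torsion from ∂_3 factors > 1: none. So H_2 = Z.

H_0 = Z,  H_1 = 0,  H_2 = Z.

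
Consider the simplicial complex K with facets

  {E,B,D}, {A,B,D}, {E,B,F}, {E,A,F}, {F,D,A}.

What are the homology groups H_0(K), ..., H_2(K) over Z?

Order the vertices as A < B < D < E < F. Listing each simplex with vertices in this order, K has dimension 2 with simplices:

  0-simplices (5): A, B, D, E, F
  1-simplices (10): AB, AD, AE, AF, BD, BE, BF, DE, DF, EF
  2-simplices (5): ABD, ADF, AEF, BDE, BEF

Hence C_0 ≅ Z^5, C_1 ≅ Z^10, C_2 ≅ Z^5.

∂_1: C_1 → C_0 sends each edge [p,q] (with p < q) to q − p.
The 5×10 boundary matrix has rank 4 and Smith normal form diag(1,1,1,1).

The boundary map ∂_2: C_2 → C_1 acts by ∂[p,q,r] = [q,r] − [p,r] + [p,q]. For instance
  ∂BDE = DE − BE + BD,
  ∂ADF = DF − AF + AD.
This gives a 10×5 integer matrix of rank 5; reducing to Smith normal form yields diagonal entries (1,1,1,1,1).

From H_k ≅ ker(∂_k) / im(∂_{k+1}) we obtain:

  H_0: rank C_0 − rank ∂_1 = 5 − 4 = 1, and the invariant factors of ∂_1 are all 1, so H_0 = Z.
  H_1: rank ker ∂_1 − rank ∂_2 = (10 − 4) − 5 = 1, and the invariant factors of ∂_2 are all 1, so H_1 = Z.
  H_2: rank ker ∂_2 − rank ∂_3 = (5 − 5) − 0 = 0, and there is no ∂_3, so H_2 = 0.

H_0 ≅ Z,  H_1 ≅ Z,  H_2 = 0.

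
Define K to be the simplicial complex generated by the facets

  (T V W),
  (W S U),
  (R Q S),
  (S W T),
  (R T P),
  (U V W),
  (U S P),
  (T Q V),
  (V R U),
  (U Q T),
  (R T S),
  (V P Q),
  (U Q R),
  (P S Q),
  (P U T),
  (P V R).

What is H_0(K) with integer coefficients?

Take the total order P < Q < R < S < T < U < V < W on the vertex set. Then K (dimension 2) consists of the simplices:

  0-simplices (8): P, Q, R, S, T, U, V, W
  1-simplices (24): PQ, PR, PS, PT, PU, PV, QR, QS, QT, QU, QV, RS, RT, RU, RV, ST, SU, SW, TU, TV, TW, UV, UW, VW
  2-simplices (16): PQS, PQV, PRT, PRV, PSU, PTU, QRS, QRU, QTU, QTV, RST, RUV, STW, SUW, TVW, UVW

so the chain groups are C_0 ≅ Z^8, C_1 ≅ Z^24, C_2 ≅ Z^16.

Boundary ∂_1: C_1 → C_0 is given by ∂[p,q] = [q] − [p].
This gives a 8×24 integer matrix of rank 7; reducing to Smith normal form yields diagonal entries (1,1,1,1,1,1,1).

The boundary map ∂_2: C_2 → C_1 acts by ∂[p,q,r] = [q,r] − [p,r] + [p,q]. For instance
  ∂QTU = TU − QU + QT,
  ∂SUW = UW − SW + SU.
This gives a 24×16 integer matrix of rank 15; reducing to Smith normal form yields diagonal entries (1,1,1,1,1,1,1,1,1,1,1,1,1,1,1).

Now H_k = ker ∂_k / im ∂_{k+1}, so:

  H_0: rank C_0 − rank ∂_1 = 8 − 7 = 1, and the invariant factors of ∂_1 are all 1, so H_0 ≅ Z.

H_0 = Z.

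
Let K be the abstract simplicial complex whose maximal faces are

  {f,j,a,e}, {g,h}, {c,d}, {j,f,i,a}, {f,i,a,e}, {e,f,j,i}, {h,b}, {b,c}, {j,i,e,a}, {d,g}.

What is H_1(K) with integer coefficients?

Take the total order a < b < c < d < e < f < g < h < i < j on the vertex set. Then K (dimension 3) consists of the simplices:

  0-simplices (10): a, b, c, d, e, f, g, h, i, j
  1-simplices (15): ae, af, ai, aj, bc, bh, cd, dg, ef, ei, ej, fi, fj, gh, ij
  2-simplices (10): aef, aei, aej, afi, afj, aij, efi, efj, eij, fij
  3-simplices (5): aefi, aefj, aeij, afij, efij

giving chain groups C_0 ≅ Z^10, C_1 ≅ Z^15, C_2 ≅ Z^10, C_3 ≅ Z^5.

The boundary map ∂_1: C_1 → C_0 is given by ∂[p,q] = [q] − [p].
The 10×15 boundary matrix has rank 8 and Smith normal form diag(1,1,1,1,1,1,1,1).

∂_2: C_2 → C_1 sends each 2-simplex [p,q,r] to [q,r] − [p,r] + [p,q]. For instance
  ∂efj = fj − ej + ef,
  ∂afj = fj − aj + af.
As a 15×10 matrix over Z this has rank 6, with invariant factors (1,1,1,1,1,1).

∂_3: C_3 → C_2 sends each 3-simplex σ to the alternating sum Σ_i (−1)^i (σ with its i-th vertex removed). For instance
  ∂aefi = efi − afi + aei − aef,
  ∂afij = fij − aij + afj − afi.
This gives a 10×5 integer matrix of rank 4; reducing to Smith normal form yields diagonal entries (1,1,1,1).

Now H_k = ker ∂_k / im ∂_{k+1}, so:

  H_1: rank ker ∂_1 − rank ∂_2 = (15 − 8) − 6 = 1, and the invariant factors of ∂_2 are all 1, so H_1 = Z.

H_1 ≅ Z.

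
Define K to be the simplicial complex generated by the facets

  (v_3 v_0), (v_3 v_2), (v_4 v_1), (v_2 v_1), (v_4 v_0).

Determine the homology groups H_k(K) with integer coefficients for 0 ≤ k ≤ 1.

H_0 ≅ Z,  H_1 ≅ Z.

Fix the vertex order v_0 < v_1 < v_2 < v_3 < v_4 and write every simplex with vertices in increasing order. Then dim K = 1 and the simplices of K are:

  0-simplices (5): [v_0], [v_1], [v_2], [v_3], [v_4]
  1-simplices (5): [v_0,v_3], [v_0,v_4], [v_1,v_2], [v_1,v_4], [v_2,v_3]

giving chain groups C_0 ≅ Z^5, C_1 ≅ Z^5.

The boundary map ∂_1: C_1 → C_0 sends each edge [p,q] (with p < q) to q − p. For instance
  ∂[v_2,v_3] = [v_3] − [v_2].
The 5×5 boundary matrix has rank 4 and Smith normal form diag(1,1,1,1).

Computing H_k = (kernel of ∂_k) / (image of ∂_{k+1}):

  H_0: rank C_0 − rank ∂_1 = 5 − 4 = 1, and the invariant factors of ∂_1 are all 1, so H_0 = Z.
  H_1: rank ker ∂_1 − rank ∂_2 = (5 − 4) − 0 = 1, and there is no ∂_2, so H_1 = Z.

As a check, the Euler characteristic is 5 − 5 = 0, which agrees with 1 − 1 = 0.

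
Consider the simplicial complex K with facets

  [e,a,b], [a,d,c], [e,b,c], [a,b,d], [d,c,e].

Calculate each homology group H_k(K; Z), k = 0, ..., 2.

Fix the vertex order a < b < c < d < e and write every simplex with vertices in increasing order. Then dim K = 2 and the simplices of K are:

  0-simplices (5): a, b, c, d, e
  1-simplices (10): ab, ac, ad, ae, bc, bd, be, cd, ce, de
  2-simplices (5): abd, abe, acd, bce, cde

giving chain groups C_0 ≅ Z^5, C_1 ≅ Z^10, C_2 ≅ Z^5.

The boundary map ∂_1: C_1 → C_0 is given by ∂[p,q] = [q] − [p]. For instance
  ∂cd = d − c.
As a 5×10 matrix over Z this has rank 4, with invariant factors (1,1,1,1).

Boundary ∂_2: C_2 → C_1 sends each 2-simplex [p,q,r] to [q,r] − [p,r] + [p,q]. For instance
  ∂acd = cd − ad + ac,
  ∂cde = de − ce + cd.
As a 10×5 matrix over Z this has rank 5, with invariant factors (1,1,1,1,1).

Computing H_k = (kernel of ∂_k) / (image of ∂_{k+1}):

  H_0: rank C_0 − rank ∂_1 = 5 − 4 = 1, and the invariant factors of ∂_1 are all 1, so H_0 = Z.
  H_1: rank ker ∂_1 − rank ∂_2 = (10 − 4) − 5 = 1, and the invariant factors of ∂_2 are all 1, so H_1 = Z.
  H_2: rank ker ∂_2 − rank ∂_3 = (5 − 5) − 0 = 0, and there is no ∂_3, so H_2 = 0.

H_0 ≅ Z,  H_1 ≅ Z,  H_2 = 0.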